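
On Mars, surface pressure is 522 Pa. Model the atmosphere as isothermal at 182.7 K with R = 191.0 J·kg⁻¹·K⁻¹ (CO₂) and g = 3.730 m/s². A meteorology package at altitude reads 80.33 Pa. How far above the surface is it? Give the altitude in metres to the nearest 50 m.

z ≈ 17500 m

Scale height: H = RT/g = 191.0 × 182.7 / 3.730 = 9355.4 m.
Invert the barometric formula: z = H ln(P₀/P).
P₀/P = 522/80.33 = 6.4982; ln(6.4982) = 1.8715.
z = 9355.4 × 1.8715 = 17509 m.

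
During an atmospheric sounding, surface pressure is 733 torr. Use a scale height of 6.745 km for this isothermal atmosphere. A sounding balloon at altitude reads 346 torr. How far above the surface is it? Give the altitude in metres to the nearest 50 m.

Invert the barometric formula: z = H ln(P₀/P).
P₀/P = 733/346 = 2.1185; ln(2.1185) = 0.75071.
z = 6745.0 × 0.75071 = 5063.5 m.

z ≈ 5050 m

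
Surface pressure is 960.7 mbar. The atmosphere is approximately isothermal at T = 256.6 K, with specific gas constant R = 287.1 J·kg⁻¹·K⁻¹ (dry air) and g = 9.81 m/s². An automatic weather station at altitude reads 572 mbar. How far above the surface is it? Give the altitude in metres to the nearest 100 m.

z ≈ 3900 m

Scale height: H = RT/g = 287.1 × 256.6 / 9.81 = 7509.7 m.
Invert the barometric formula: z = H ln(P₀/P).
P₀/P = 960.7/572 = 1.6795; ln(1.6795) = 0.51850.
z = 7509.7 × 0.51850 = 3893.8 m.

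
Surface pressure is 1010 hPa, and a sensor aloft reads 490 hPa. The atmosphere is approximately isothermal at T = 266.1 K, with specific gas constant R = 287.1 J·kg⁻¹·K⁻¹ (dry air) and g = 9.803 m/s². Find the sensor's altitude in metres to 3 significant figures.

Scale height: H = RT/g = 287.1 × 266.1 / 9.803 = 7793.3 m.
Invert the barometric formula: z = H ln(P₀/P).
P₀/P = 1010/490 = 2.0612; ln(2.0612) = 0.72329.
z = 7793.3 × 0.72329 = 5636.8 m.

z ≈ 5640 m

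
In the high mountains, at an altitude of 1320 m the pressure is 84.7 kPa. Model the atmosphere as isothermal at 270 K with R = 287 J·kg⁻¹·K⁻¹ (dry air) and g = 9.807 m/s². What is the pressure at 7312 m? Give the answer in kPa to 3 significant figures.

Scale height: H = RT/g = 287 × 270 / 9.807 = 7901.5 m.
Between two levels, P₂ = P₁ exp(−Δz/H) with Δz = z₂ − z₁.
Δz = 7312.0 − 1320.0 = 5992.0 m; Δz/H = 5992.0/7901.5 = 0.75834.
P₂ = 84.7 × exp(−0.75834) = 84.7 × 0.46844 = 39.677 kPa.

P ≈ 39.7 kPa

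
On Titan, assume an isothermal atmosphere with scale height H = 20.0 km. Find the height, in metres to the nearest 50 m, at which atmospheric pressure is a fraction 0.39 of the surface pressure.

z ≈ 18850 m

Set P/P₀ = exp(−z/H) = 0.39, so z = −H ln(0.39).
−ln(0.39) = 0.94161; z = 20000 × 0.94161 = 18832 m.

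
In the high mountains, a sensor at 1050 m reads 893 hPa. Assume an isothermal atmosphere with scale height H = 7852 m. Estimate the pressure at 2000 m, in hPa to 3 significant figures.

P ≈ 791 hPa

Between two levels, P₂ = P₁ exp(−Δz/H) with Δz = z₂ − z₁.
Δz = 2000.0 − 1050.0 = 950.00 m; Δz/H = 950.00/7852.0 = 0.12099.
P₂ = 893 × exp(−0.12099) = 893 × 0.88604 = 791.23 hPa.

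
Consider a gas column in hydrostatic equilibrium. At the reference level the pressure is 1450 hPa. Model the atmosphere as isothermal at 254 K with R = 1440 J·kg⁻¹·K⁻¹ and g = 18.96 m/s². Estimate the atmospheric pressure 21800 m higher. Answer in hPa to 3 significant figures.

Scale height: H = RT/g = 1440 × 254 / 18.96 = 19291 m.
Barometric formula: P = P₀ exp(−z/H).
z/H = 21800/19291 = 1.1301; exp(−1.1301) = 0.32300.
P = 1450 × 0.32300 = 468.35 hPa.

P ≈ 468 hPa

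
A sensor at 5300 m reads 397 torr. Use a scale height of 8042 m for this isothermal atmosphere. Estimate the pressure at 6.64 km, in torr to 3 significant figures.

Between two levels, P₂ = P₁ exp(−Δz/H) with Δz = z₂ − z₁.
Δz = 6640.0 − 5300.0 = 1340.0 m; Δz/H = 1340.0/8042.0 = 0.16663.
P₂ = 397 × exp(−0.16663) = 397 × 0.84651 = 336.06 torr.

P ≈ 336 torr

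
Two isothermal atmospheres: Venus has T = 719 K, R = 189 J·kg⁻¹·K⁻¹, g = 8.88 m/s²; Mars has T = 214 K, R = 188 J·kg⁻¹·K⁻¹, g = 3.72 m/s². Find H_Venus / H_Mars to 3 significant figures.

H = RT/g for each body.
H_Venus = 189 × 719 / 8.88 = 15303 m.
H_Mars = 188 × 214 / 3.72 = 10815 m.
H_Venus/H_Mars = 15303/10815 = 1.4150.

H_Venus/H_Mars ≈ 1.41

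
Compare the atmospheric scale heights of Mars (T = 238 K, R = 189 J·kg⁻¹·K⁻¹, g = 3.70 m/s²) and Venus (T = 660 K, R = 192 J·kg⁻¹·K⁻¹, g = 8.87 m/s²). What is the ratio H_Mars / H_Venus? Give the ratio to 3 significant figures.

H_Mars/H_Venus ≈ 0.851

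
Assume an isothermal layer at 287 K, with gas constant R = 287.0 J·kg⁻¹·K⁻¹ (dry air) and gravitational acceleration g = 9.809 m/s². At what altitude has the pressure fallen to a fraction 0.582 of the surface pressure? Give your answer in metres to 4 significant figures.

z ≈ 4545 m

Scale height: H = RT/g = 287.0 × 287 / 9.809 = 8397.3 m.
Set P/P₀ = exp(−z/H) = 0.582, so z = −H ln(0.582).
−ln(0.582) = 0.54128; z = 8397.3 × 0.54128 = 4545.3 m.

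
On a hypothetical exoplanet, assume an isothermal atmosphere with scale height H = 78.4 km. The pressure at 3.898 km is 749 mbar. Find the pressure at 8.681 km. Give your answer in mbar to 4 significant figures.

Between two levels, P₂ = P₁ exp(−Δz/H) with Δz = z₂ − z₁.
Δz = 8681.0 − 3898.0 = 4783.0 m; Δz/H = 4783.0/78400 = 0.061008.
P₂ = 749 × exp(−0.061008) = 749 × 0.94082 = 704.67 mbar.

P ≈ 704.7 mbar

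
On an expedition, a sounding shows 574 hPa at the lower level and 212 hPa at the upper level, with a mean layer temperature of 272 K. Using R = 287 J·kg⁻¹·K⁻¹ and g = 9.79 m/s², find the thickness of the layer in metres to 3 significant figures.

Δz ≈ 7940 m

Hypsometric equation: Δz = (R T̄/g) ln(P₁/P₂).
R T̄/g = 287 × 272 / 9.79 = 7973.9 m.
ln(574/212) = ln(2.7075) = 0.99603.
Δz = 7973.9 × 0.99603 = 7942.2 m.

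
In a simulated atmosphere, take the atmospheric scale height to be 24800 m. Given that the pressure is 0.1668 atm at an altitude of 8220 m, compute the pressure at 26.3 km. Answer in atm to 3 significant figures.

Between two levels, P₂ = P₁ exp(−Δz/H) with Δz = z₂ − z₁.
Δz = 26300 − 8220.0 = 18080 m; Δz/H = 18080/24800 = 0.72903.
P₂ = 0.1668 × exp(−0.72903) = 0.1668 × 0.48238 = 0.080461 atm.

P ≈ 0.0805 atm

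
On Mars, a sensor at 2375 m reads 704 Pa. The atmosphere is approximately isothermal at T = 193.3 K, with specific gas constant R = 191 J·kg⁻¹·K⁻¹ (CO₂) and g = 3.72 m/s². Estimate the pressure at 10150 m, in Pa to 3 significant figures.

Scale height: H = RT/g = 191 × 193.3 / 3.72 = 9924.8 m.
Between two levels, P₂ = P₁ exp(−Δz/H) with Δz = z₂ − z₁.
Δz = 10150 − 2375.0 = 7775.0 m; Δz/H = 7775.0/9924.8 = 0.78339.
P₂ = 704 × exp(−0.78339) = 704 × 0.45685 = 321.62 Pa.

P ≈ 322 Pa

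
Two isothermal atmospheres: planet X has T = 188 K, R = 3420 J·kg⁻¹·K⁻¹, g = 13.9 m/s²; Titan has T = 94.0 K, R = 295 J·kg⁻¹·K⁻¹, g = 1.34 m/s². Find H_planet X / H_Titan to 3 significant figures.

H = RT/g for each body.
H_planet X = 3420 × 188 / 13.9 = 46256 m.
H_Titan = 295 × 94.0 / 1.34 = 20694 m.
H_planet X/H_Titan = 46256/20694 = 2.2352.

H_planet X/H_Titan ≈ 2.24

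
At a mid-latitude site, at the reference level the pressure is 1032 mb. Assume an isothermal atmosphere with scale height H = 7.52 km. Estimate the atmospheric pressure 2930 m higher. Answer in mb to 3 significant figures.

Barometric formula: P = P₀ exp(−z/H).
z/H = 2930.0/7520.0 = 0.38963; exp(−0.38963) = 0.67731.
P = 1032 × 0.67731 = 698.98 mb.

P ≈ 699 mb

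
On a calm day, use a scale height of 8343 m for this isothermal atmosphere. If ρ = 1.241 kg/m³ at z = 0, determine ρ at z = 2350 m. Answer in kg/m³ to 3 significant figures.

In an isothermal atmosphere, density decays like pressure: ρ = ρ₀ exp(−z/H).
z/H = 2350.0/8343.0 = 0.28167; exp(−0.28167) = 0.75452.
ρ = 1.241 × 0.75452 = 0.93636 kg/m³.

ρ ≈ 0.936 kg/m³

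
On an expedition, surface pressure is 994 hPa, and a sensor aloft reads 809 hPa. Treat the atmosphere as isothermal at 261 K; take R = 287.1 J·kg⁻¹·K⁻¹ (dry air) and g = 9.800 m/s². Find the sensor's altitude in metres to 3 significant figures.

Scale height: H = RT/g = 287.1 × 261 / 9.800 = 7646.2 m.
Invert the barometric formula: z = H ln(P₀/P).
P₀/P = 994/809 = 1.2287; ln(1.2287) = 0.20596.
z = 7646.2 × 0.20596 = 1574.8 m.

z ≈ 1570 m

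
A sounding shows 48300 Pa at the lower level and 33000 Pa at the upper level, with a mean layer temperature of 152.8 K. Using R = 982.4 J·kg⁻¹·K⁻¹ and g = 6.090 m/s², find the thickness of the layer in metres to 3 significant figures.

Δz ≈ 9390 m

Hypsometric equation: Δz = (R T̄/g) ln(P₁/P₂).
R T̄/g = 982.4 × 152.8 / 6.090 = 24649 m.
ln(48300/33000) = ln(1.4636) = 0.38090.
Δz = 24649 × 0.38090 = 9388.8 m.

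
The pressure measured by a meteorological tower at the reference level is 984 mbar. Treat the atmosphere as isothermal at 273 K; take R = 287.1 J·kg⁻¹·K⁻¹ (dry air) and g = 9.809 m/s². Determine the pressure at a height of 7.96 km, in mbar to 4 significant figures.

P ≈ 363.4 mbar

Scale height: H = RT/g = 287.1 × 273 / 9.809 = 7990.4 m.
Barometric formula: P = P₀ exp(−z/H).
z/H = 7960.0/7990.4 = 0.99620; exp(−0.99620) = 0.36928.
P = 984 × 0.36928 = 363.37 mbar.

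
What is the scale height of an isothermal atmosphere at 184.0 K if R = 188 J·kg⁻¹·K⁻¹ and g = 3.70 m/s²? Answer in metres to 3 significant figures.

H ≈ 9350 m

The scale height of an isothermal atmosphere is H = RT/g.
H = 188 × 184.0 / 3.70 = 34592/3.70 = 9349.2 m.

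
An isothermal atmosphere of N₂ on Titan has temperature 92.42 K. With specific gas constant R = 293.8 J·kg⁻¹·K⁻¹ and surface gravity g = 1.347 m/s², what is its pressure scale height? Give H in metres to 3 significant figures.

The scale height of an isothermal atmosphere is H = RT/g.
H = 293.8 × 92.42 / 1.347 = 27153/1.347 = 20158 m.

H ≈ 20200 m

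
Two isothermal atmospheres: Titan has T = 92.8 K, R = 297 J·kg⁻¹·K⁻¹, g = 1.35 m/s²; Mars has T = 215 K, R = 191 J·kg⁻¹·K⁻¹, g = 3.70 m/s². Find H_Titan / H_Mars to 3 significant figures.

H = RT/g for each body.
H_Titan = 297 × 92.8 / 1.35 = 20416 m.
H_Mars = 191 × 215 / 3.70 = 11099 m.
H_Titan/H_Mars = 20416/11099 = 1.8394.

H_Titan/H_Mars ≈ 1.84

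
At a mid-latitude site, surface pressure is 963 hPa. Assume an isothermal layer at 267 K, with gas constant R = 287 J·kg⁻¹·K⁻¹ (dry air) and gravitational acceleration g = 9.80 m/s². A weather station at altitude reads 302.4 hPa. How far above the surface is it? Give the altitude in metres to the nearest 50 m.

Scale height: H = RT/g = 287 × 267 / 9.80 = 7819.3 m.
Invert the barometric formula: z = H ln(P₀/P).
P₀/P = 963/302.4 = 3.1845; ln(3.1845) = 1.1583.
z = 7819.3 × 1.1583 = 9057.1 m.

z ≈ 9050 m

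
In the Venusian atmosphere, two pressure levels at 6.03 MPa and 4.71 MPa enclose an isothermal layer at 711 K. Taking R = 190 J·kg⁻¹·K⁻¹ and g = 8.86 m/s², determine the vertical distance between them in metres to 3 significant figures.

Δz ≈ 3770 m

Hypsometric equation: Δz = (R T̄/g) ln(P₁/P₂).
R T̄/g = 190 × 711 / 8.86 = 15247 m.
ln(6.03/4.71) = ln(1.2803) = 0.24709.
Δz = 15247 × 0.24709 = 3767.4 m.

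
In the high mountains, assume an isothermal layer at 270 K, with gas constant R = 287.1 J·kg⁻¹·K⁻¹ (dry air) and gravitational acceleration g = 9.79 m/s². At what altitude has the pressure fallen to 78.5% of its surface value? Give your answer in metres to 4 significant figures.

Scale height: H = RT/g = 287.1 × 270 / 9.79 = 7918.0 m.
Set P/P₀ = exp(−z/H) = 0.785, so z = −H ln(0.785).
−ln(0.785) = 0.24207; z = 7918.0 × 0.24207 = 1916.7 m.

z ≈ 1917 m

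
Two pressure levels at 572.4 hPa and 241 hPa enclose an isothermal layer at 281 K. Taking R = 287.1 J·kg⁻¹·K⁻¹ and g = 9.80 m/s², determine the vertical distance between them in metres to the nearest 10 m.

Δz ≈ 7120 m

Hypsometric equation: Δz = (R T̄/g) ln(P₁/P₂).
R T̄/g = 287.1 × 281 / 9.80 = 8232.2 m.
ln(572.4/241) = ln(2.3751) = 0.86504.
Δz = 8232.2 × 0.86504 = 7121.2 m.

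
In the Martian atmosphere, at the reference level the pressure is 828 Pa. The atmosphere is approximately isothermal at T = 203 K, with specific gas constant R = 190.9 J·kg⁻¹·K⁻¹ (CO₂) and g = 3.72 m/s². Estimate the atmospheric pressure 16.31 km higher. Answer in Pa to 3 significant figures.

Scale height: H = RT/g = 190.9 × 203 / 3.72 = 10417 m.
Barometric formula: P = P₀ exp(−z/H).
z/H = 16310/10417 = 1.5657; exp(−1.5657) = 0.20894.
P = 828 × 0.20894 = 173.00 Pa.

P ≈ 173 Pa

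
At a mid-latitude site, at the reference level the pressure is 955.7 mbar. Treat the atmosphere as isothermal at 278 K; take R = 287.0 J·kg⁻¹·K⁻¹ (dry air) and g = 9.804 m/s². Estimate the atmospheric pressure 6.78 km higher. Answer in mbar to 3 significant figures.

Scale height: H = RT/g = 287.0 × 278 / 9.804 = 8138.1 m.
Barometric formula: P = P₀ exp(−z/H).
z/H = 6780.0/8138.1 = 0.83312; exp(−0.83312) = 0.43469.
P = 955.7 × 0.43469 = 415.43 mbar.

P ≈ 415 mbar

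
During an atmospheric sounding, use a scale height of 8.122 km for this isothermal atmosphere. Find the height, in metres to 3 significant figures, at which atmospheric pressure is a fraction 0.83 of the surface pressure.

Set P/P₀ = exp(−z/H) = 0.83, so z = −H ln(0.83).
−ln(0.83) = 0.18633; z = 8122.0 × 0.18633 = 1513.4 m.

z ≈ 1510 m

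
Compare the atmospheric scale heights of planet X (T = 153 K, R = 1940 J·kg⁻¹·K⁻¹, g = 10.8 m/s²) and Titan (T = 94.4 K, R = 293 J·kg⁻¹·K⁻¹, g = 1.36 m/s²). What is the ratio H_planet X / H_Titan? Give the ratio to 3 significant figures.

H_planet X/H_Titan ≈ 1.35

H = RT/g for each body.
H_planet X = 1940 × 153 / 10.8 = 27483 m.
H_Titan = 293 × 94.4 / 1.36 = 20338 m.
H_planet X/H_Titan = 27483/20338 = 1.3513.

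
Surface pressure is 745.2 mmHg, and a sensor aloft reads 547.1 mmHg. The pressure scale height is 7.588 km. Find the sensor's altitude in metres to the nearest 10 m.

z ≈ 2340 m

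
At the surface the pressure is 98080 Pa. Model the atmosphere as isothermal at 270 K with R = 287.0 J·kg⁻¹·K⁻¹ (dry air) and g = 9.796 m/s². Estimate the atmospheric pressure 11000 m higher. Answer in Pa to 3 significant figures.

P ≈ 24400 Pa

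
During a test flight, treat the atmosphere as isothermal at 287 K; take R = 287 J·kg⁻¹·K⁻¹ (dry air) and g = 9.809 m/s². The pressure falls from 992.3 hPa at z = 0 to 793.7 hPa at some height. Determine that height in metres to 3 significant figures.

z ≈ 1880 m

Scale height: H = RT/g = 287 × 287 / 9.809 = 8397.3 m.
Invert the barometric formula: z = H ln(P₀/P).
P₀/P = 992.3/793.7 = 1.2502; ln(1.2502) = 0.22330.
z = 8397.3 × 0.22330 = 1875.1 m.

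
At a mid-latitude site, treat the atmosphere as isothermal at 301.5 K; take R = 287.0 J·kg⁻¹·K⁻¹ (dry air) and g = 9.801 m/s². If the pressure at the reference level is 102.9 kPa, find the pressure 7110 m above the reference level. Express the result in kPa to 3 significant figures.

P ≈ 46.0 kPa

Scale height: H = RT/g = 287.0 × 301.5 / 9.801 = 8828.7 m.
Barometric formula: P = P₀ exp(−z/H).
z/H = 7110.0/8828.7 = 0.80533; exp(−0.80533) = 0.44694.
P = 102.9 × 0.44694 = 45.990 kPa.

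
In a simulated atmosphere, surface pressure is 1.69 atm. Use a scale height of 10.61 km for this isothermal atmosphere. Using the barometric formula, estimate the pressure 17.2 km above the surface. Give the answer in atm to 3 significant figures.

Barometric formula: P = P₀ exp(−z/H).
z/H = 17200/10610 = 1.6211; exp(−1.6211) = 0.19768.
P = 1.69 × 0.19768 = 0.33408 atm.

P ≈ 0.334 atm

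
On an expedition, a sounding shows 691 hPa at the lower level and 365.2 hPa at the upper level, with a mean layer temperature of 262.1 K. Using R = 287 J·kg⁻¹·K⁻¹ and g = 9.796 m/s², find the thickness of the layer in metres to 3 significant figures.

Δz ≈ 4900 m

Hypsometric equation: Δz = (R T̄/g) ln(P₁/P₂).
R T̄/g = 287 × 262.1 / 9.796 = 7678.9 m.
ln(691/365.2) = ln(1.8921) = 0.63769.
Δz = 7678.9 × 0.63769 = 4896.8 m.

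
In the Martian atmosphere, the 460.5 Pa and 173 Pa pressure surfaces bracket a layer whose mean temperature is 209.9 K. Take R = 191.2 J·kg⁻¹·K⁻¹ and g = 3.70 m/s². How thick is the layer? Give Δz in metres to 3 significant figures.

Hypsometric equation: Δz = (R T̄/g) ln(P₁/P₂).
R T̄/g = 191.2 × 209.9 / 3.70 = 10847 m.
ln(460.5/173) = ln(2.6618) = 0.97900.
Δz = 10847 × 0.97900 = 10619 m.

Δz ≈ 10600 m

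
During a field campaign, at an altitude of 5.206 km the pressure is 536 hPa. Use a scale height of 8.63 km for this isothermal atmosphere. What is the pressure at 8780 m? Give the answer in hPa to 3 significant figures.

Between two levels, P₂ = P₁ exp(−Δz/H) with Δz = z₂ − z₁.
Δz = 8780.0 − 5206.0 = 3574.0 m; Δz/H = 3574.0/8630.0 = 0.41414.
P₂ = 536 × exp(−0.41414) = 536 × 0.66091 = 354.25 hPa.

P ≈ 354 hPa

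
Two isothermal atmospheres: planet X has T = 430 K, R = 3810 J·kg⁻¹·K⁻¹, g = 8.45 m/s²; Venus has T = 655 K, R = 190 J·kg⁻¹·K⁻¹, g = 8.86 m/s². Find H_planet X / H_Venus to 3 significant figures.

H_planet X/H_Venus ≈ 13.8

H = RT/g for each body.
H_planet X = 3810 × 430 / 8.45 = 193880 m.
H_Venus = 190 × 655 / 8.86 = 14046 m.
H_planet X/H_Venus = 193880/14046 = 13.803.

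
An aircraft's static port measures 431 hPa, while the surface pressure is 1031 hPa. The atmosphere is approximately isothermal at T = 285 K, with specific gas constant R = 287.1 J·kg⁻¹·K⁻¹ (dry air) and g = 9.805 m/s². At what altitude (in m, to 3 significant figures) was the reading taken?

z ≈ 7280 m

Scale height: H = RT/g = 287.1 × 285 / 9.805 = 8345.1 m.
Invert the barometric formula: z = H ln(P₀/P).
P₀/P = 1031/431 = 2.3921; ln(2.3921) = 0.87217.
z = 8345.1 × 0.87217 = 7278.3 m.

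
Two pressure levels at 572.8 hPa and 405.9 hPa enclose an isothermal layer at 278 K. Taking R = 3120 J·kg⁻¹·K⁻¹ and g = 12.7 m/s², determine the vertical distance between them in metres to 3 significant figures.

Hypsometric equation: Δz = (R T̄/g) ln(P₁/P₂).
R T̄/g = 3120 × 278 / 12.7 = 68296 m.
ln(572.8/405.9) = ln(1.4112) = 0.34444.
Δz = 68296 × 0.34444 = 23524 m.

Δz ≈ 23500 m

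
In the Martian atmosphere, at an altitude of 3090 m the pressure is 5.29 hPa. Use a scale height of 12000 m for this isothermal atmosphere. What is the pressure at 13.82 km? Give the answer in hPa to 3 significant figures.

Between two levels, P₂ = P₁ exp(−Δz/H) with Δz = z₂ − z₁.
Δz = 13820 − 3090.0 = 10730 m; Δz/H = 10730/12000 = 0.89417.
P₂ = 5.29 × exp(−0.89417) = 5.29 × 0.40895 = 2.1633 hPa.

P ≈ 2.16 hPa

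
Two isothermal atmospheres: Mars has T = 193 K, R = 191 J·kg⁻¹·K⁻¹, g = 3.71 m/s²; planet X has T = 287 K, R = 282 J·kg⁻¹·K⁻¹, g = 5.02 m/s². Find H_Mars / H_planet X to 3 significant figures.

H_Mars/H_planet X ≈ 0.616

H = RT/g for each body.
H_Mars = 191 × 193 / 3.71 = 9936.1 m.
H_planet X = 282 × 287 / 5.02 = 16122 m.
H_Mars/H_planet X = 9936.1/16122 = 0.61631.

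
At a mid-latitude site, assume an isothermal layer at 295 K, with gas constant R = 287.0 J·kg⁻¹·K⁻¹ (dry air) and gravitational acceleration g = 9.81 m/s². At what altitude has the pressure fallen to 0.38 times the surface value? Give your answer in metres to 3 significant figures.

Scale height: H = RT/g = 287.0 × 295 / 9.81 = 8630.5 m.
Set P/P₀ = exp(−z/H) = 0.38, so z = −H ln(0.38).
−ln(0.38) = 0.96758; z = 8630.5 × 0.96758 = 8350.7 m.

z ≈ 8350 m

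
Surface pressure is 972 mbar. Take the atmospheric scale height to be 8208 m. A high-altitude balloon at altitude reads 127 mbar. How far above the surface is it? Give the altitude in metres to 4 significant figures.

Invert the barometric formula: z = H ln(P₀/P).
P₀/P = 972/127 = 7.6535; ln(7.6535) = 2.0352.
z = 8208.0 × 2.0352 = 16705 m.

z ≈ 16700 m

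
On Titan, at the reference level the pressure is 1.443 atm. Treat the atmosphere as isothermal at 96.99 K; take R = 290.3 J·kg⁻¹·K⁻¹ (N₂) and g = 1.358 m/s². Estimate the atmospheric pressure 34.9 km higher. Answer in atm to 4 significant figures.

P ≈ 0.2681 atm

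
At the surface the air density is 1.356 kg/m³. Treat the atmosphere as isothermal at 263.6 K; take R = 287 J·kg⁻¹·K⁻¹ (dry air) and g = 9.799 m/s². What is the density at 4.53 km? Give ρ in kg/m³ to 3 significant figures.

ρ ≈ 0.754 kg/m³

Scale height: H = RT/g = 287 × 263.6 / 9.799 = 7720.5 m.
In an isothermal atmosphere, density decays like pressure: ρ = ρ₀ exp(−z/H).
z/H = 4530.0/7720.5 = 0.58675; exp(−0.58675) = 0.55613.
ρ = 1.356 × 0.55613 = 0.75411 kg/m³.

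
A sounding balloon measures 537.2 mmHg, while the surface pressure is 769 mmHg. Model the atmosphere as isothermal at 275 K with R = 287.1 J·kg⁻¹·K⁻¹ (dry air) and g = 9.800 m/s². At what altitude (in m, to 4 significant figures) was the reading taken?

z ≈ 2890 m

Scale height: H = RT/g = 287.1 × 275 / 9.800 = 8056.4 m.
Invert the barometric formula: z = H ln(P₀/P).
P₀/P = 769/537.2 = 1.4315; ln(1.4315) = 0.35872.
z = 8056.4 × 0.35872 = 2890.0 m.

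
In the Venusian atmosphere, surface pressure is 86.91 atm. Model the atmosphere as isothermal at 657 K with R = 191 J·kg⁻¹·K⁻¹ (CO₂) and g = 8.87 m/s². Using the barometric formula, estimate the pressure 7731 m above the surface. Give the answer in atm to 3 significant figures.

P ≈ 50.3 atm

Scale height: H = RT/g = 191 × 657 / 8.87 = 14147 m.
Barometric formula: P = P₀ exp(−z/H).
z/H = 7731.0/14147 = 0.54648; exp(−0.54648) = 0.57898.
P = 86.91 × 0.57898 = 50.319 atm.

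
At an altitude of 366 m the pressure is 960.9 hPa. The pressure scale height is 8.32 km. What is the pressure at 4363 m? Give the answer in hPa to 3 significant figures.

Between two levels, P₂ = P₁ exp(−Δz/H) with Δz = z₂ − z₁.
Δz = 4363.0 − 366.00 = 3997.0 m; Δz/H = 3997.0/8320.0 = 0.48041.
P₂ = 960.9 × exp(−0.48041) = 960.9 × 0.61853 = 594.35 hPa.

P ≈ 594 hPa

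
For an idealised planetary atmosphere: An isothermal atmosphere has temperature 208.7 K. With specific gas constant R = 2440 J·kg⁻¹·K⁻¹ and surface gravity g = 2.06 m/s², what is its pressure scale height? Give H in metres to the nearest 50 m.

The scale height of an isothermal atmosphere is H = RT/g.
H = 2440 × 208.7 / 2.06 = 509230/2.06 = 247200 m.

H ≈ 247200 m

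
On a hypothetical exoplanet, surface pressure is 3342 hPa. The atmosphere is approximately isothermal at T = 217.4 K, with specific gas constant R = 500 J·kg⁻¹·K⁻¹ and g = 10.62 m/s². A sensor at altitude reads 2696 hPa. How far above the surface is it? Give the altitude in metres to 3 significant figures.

Scale height: H = RT/g = 500 × 217.4 / 10.62 = 10235 m.
Invert the barometric formula: z = H ln(P₀/P).
P₀/P = 3342/2696 = 1.2396; ln(1.2396) = 0.21479.
z = 10235 × 0.21479 = 2198.4 m.

z ≈ 2200 m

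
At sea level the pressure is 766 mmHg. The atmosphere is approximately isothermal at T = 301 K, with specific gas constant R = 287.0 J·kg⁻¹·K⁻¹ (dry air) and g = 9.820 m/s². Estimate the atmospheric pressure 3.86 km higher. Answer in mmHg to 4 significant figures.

P ≈ 493.9 mmHg

Scale height: H = RT/g = 287.0 × 301 / 9.820 = 8797.0 m.
Barometric formula: P = P₀ exp(−z/H).
z/H = 3860.0/8797.0 = 0.43879; exp(−0.43879) = 0.64482.
P = 766 × 0.64482 = 493.93 mmHg.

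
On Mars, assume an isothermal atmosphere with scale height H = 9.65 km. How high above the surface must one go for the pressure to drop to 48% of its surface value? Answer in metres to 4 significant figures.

Set P/P₀ = exp(−z/H) = 0.48, so z = −H ln(0.48).
−ln(0.48) = 0.73397; z = 9650.0 × 0.73397 = 7082.8 m.

z ≈ 7083 m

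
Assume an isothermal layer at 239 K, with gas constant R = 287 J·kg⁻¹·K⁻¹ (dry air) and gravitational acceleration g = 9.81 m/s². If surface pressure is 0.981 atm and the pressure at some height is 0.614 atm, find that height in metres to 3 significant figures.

Scale height: H = RT/g = 287 × 239 / 9.81 = 6992.2 m.
Invert the barometric formula: z = H ln(P₀/P).
P₀/P = 0.981/0.614 = 1.5977; ln(1.5977) = 0.46857.
z = 6992.2 × 0.46857 = 3276.3 m.

z ≈ 3280 m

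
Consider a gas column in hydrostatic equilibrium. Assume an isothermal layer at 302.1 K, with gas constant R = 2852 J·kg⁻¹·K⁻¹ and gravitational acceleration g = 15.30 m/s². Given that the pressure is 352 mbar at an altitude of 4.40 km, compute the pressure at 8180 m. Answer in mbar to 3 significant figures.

P ≈ 329 mbar

Scale height: H = RT/g = 2852 × 302.1 / 15.30 = 56313 m.
Between two levels, P₂ = P₁ exp(−Δz/H) with Δz = z₂ − z₁.
Δz = 8180.0 − 4400.0 = 3780.0 m; Δz/H = 3780.0/56313 = 0.067125.
P₂ = 352 × exp(−0.067125) = 352 × 0.93508 = 329.15 mbar.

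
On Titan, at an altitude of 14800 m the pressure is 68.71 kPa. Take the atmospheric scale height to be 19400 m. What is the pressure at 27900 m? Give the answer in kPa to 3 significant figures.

P ≈ 35.0 kPa

Between two levels, P₂ = P₁ exp(−Δz/H) with Δz = z₂ − z₁.
Δz = 27900 − 14800 = 13100 m; Δz/H = 13100/19400 = 0.67526.
P₂ = 68.71 × exp(−0.67526) = 68.71 × 0.50902 = 34.975 kPa.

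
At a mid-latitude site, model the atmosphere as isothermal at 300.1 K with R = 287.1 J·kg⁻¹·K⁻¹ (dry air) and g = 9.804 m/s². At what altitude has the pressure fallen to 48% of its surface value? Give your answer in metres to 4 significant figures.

Scale height: H = RT/g = 287.1 × 300.1 / 9.804 = 8788.1 m.
Set P/P₀ = exp(−z/H) = 0.48, so z = −H ln(0.48).
−ln(0.48) = 0.73397; z = 8788.1 × 0.73397 = 6450.2 m.

z ≈ 6450 m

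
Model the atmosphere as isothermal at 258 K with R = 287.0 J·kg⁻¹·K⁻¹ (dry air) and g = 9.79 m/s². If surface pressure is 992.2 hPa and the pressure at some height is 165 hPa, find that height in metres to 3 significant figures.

Scale height: H = RT/g = 287.0 × 258 / 9.79 = 7563.4 m.
Invert the barometric formula: z = H ln(P₀/P).
P₀/P = 992.2/165 = 6.0133; ln(6.0133) = 1.7940.
z = 7563.4 × 1.7940 = 13569 m.

z ≈ 13600 m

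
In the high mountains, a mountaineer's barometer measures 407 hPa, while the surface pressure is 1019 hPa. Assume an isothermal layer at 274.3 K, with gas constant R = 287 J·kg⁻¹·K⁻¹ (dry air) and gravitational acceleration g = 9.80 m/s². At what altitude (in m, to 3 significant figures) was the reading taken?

z ≈ 7370 m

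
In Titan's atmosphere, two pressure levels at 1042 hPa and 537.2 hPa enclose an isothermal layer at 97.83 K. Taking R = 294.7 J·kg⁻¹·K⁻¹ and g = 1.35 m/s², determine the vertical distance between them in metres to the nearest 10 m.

Hypsometric equation: Δz = (R T̄/g) ln(P₁/P₂).
R T̄/g = 294.7 × 97.83 / 1.35 = 21356 m.
ln(1042/537.2) = ln(1.9397) = 0.66253.
Δz = 21356 × 0.66253 = 14149 m.

Δz ≈ 14150 m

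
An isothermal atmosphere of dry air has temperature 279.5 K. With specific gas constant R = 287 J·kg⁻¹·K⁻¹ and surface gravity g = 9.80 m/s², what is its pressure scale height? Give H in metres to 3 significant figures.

H ≈ 8190 m

The scale height of an isothermal atmosphere is H = RT/g.
H = 287 × 279.5 / 9.80 = 80216/9.80 = 8185.3 m.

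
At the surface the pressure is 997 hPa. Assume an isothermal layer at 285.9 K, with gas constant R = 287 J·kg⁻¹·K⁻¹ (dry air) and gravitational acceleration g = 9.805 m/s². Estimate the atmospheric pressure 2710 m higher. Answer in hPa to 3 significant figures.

Scale height: H = RT/g = 287 × 285.9 / 9.805 = 8368.5 m.
Barometric formula: P = P₀ exp(−z/H).
z/H = 2710.0/8368.5 = 0.32383; exp(−0.32383) = 0.72337.
P = 997 × 0.72337 = 721.20 hPa.

P ≈ 721 hPa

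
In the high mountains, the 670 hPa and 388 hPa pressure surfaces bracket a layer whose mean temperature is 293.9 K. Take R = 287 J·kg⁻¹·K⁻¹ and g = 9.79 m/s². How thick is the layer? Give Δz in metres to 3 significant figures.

Δz ≈ 4710 m

Hypsometric equation: Δz = (R T̄/g) ln(P₁/P₂).
R T̄/g = 287 × 293.9 / 9.79 = 8615.9 m.
ln(670/388) = ln(1.7268) = 0.54627.
Δz = 8615.9 × 0.54627 = 4706.6 m.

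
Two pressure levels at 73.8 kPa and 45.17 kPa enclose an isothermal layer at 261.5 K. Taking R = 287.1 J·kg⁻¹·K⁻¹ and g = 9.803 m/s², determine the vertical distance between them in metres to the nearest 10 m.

Hypsometric equation: Δz = (R T̄/g) ln(P₁/P₂).
R T̄/g = 287.1 × 261.5 / 9.803 = 7658.5 m.
ln(73.8/45.17) = ln(1.6338) = 0.49091.
Δz = 7658.5 × 0.49091 = 3759.6 m.

Δz ≈ 3760 m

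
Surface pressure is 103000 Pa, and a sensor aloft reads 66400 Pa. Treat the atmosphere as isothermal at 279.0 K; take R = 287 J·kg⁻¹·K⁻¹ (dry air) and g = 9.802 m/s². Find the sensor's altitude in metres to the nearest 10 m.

Scale height: H = RT/g = 287 × 279.0 / 9.802 = 8169.0 m.
Invert the barometric formula: z = H ln(P₀/P).
P₀/P = 103000/66400 = 1.5512; ln(1.5512) = 0.43903.
z = 8169.0 × 0.43903 = 3586.4 m.

z ≈ 3590 m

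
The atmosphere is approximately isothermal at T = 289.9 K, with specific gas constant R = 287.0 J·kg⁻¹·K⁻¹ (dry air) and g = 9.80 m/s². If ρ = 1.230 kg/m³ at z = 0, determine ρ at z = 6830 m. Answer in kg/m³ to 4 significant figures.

ρ ≈ 0.5502 kg/m³

Scale height: H = RT/g = 287.0 × 289.9 / 9.80 = 8489.9 m.
In an isothermal atmosphere, density decays like pressure: ρ = ρ₀ exp(−z/H).
z/H = 6830.0/8489.9 = 0.80449; exp(−0.80449) = 0.44732.
ρ = 1.230 × 0.44732 = 0.55020 kg/m³.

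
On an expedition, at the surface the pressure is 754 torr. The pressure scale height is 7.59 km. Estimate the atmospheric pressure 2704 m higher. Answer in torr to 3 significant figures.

P ≈ 528 torr

Barometric formula: P = P₀ exp(−z/H).
z/H = 2704.0/7590.0 = 0.35626; exp(−0.35626) = 0.70029.
P = 754 × 0.70029 = 528.02 torr.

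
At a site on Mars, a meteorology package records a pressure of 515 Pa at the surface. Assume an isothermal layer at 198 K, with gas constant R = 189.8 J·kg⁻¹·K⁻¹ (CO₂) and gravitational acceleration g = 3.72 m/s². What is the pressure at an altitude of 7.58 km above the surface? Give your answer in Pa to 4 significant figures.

P ≈ 243.2 Pa

Scale height: H = RT/g = 189.8 × 198 / 3.72 = 10102 m.
Barometric formula: P = P₀ exp(−z/H).
z/H = 7580.0/10102 = 0.75035; exp(−0.75035) = 0.47220.
P = 515 × 0.47220 = 243.18 Pa.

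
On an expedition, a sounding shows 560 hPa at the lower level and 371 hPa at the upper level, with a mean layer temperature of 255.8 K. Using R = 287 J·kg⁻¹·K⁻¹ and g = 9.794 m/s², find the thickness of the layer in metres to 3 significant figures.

Δz ≈ 3090 m

Hypsometric equation: Δz = (R T̄/g) ln(P₁/P₂).
R T̄/g = 287 × 255.8 / 9.794 = 7495.9 m.
ln(560/371) = ln(1.5094) = 0.41171.
Δz = 7495.9 × 0.41171 = 3086.1 m.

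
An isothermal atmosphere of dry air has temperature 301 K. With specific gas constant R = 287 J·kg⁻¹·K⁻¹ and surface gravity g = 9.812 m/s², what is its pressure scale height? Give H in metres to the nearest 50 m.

The scale height of an isothermal atmosphere is H = RT/g.
H = 287 × 301 / 9.812 = 86387/9.812 = 8804.2 m.

H ≈ 8800 m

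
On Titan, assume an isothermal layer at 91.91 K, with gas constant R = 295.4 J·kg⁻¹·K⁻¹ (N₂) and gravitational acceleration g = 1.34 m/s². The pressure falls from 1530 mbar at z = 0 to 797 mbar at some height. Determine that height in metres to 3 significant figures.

z ≈ 13200 m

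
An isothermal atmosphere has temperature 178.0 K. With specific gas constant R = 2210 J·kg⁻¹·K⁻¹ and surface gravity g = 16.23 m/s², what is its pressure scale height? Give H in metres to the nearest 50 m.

H ≈ 24250 m

The scale height of an isothermal atmosphere is H = RT/g.
H = 2210 × 178.0 / 16.23 = 393380/16.23 = 24238 m.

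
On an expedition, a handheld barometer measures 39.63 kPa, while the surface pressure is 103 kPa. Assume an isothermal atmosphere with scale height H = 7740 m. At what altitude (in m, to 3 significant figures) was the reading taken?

z ≈ 7390 m

Invert the barometric formula: z = H ln(P₀/P).
P₀/P = 103/39.63 = 2.5990; ln(2.5990) = 0.95513.
z = 7740.0 × 0.95513 = 7392.7 m.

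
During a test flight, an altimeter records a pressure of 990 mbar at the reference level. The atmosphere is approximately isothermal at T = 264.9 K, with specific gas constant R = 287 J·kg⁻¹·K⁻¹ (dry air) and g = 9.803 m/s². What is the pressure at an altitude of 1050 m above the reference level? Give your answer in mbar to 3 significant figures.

P ≈ 865 mbar

Scale height: H = RT/g = 287 × 264.9 / 9.803 = 7755.4 m.
Barometric formula: P = P₀ exp(−z/H).
z/H = 1050.0/7755.4 = 0.13539; exp(−0.13539) = 0.87338.
P = 990 × 0.87338 = 864.65 mbar.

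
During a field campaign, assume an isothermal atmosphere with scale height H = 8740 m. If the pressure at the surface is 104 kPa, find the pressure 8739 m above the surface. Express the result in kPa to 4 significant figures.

Barometric formula: P = P₀ exp(−z/H).
z/H = 8739.0/8740.0 = 0.99989; exp(−0.99989) = 0.36792.
P = 104 × 0.36792 = 38.264 kPa.

P ≈ 38.26 kPa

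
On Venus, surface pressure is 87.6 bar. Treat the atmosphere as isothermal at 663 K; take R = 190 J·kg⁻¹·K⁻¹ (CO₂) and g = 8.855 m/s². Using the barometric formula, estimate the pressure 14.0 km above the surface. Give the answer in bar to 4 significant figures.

Scale height: H = RT/g = 190 × 663 / 8.855 = 14226 m.
Barometric formula: P = P₀ exp(−z/H).
z/H = 14000/14226 = 0.98411; exp(−0.98411) = 0.37377.
P = 87.6 × 0.37377 = 32.742 bar.

P ≈ 32.74 bar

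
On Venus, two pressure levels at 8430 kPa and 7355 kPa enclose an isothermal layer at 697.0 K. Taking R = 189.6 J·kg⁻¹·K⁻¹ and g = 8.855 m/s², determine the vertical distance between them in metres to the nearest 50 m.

Δz ≈ 2050 m

Hypsometric equation: Δz = (R T̄/g) ln(P₁/P₂).
R T̄/g = 189.6 × 697.0 / 8.855 = 14924 m.
ln(8430/7355) = ln(1.1462) = 0.13645.
Δz = 14924 × 0.13645 = 2036.4 m.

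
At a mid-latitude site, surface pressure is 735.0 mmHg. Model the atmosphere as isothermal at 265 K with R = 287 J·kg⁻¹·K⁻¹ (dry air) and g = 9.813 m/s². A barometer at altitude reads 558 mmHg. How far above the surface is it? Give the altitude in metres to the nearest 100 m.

z ≈ 2100 m

Scale height: H = RT/g = 287 × 265 / 9.813 = 7750.4 m.
Invert the barometric formula: z = H ln(P₀/P).
P₀/P = 735.0/558 = 1.3172; ln(1.3172) = 0.27551.
z = 7750.4 × 0.27551 = 2135.3 m.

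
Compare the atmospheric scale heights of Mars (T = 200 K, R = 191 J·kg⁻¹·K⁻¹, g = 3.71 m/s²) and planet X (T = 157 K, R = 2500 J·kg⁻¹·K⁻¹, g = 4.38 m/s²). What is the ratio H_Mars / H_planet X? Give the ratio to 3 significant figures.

H = RT/g for each body.
H_Mars = 191 × 200 / 3.71 = 10296 m.
H_planet X = 2500 × 157 / 4.38 = 89612 m.
H_Mars/H_planet X = 10296/89612 = 0.11490.

H_Mars/H_planet X ≈ 0.115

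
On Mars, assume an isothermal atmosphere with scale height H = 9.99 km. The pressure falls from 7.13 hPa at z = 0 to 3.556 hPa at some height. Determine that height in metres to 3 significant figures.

z ≈ 6950 m

Invert the barometric formula: z = H ln(P₀/P).
P₀/P = 7.13/3.556 = 2.0051; ln(2.0051) = 0.69569.
z = 9990.0 × 0.69569 = 6949.9 m.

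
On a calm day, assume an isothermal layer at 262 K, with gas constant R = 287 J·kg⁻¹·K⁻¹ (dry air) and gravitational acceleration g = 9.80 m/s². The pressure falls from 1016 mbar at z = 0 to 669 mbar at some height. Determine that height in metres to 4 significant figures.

Scale height: H = RT/g = 287 × 262 / 9.80 = 7672.9 m.
Invert the barometric formula: z = H ln(P₀/P).
P₀/P = 1016/669 = 1.5187; ln(1.5187) = 0.41785.
z = 7672.9 × 0.41785 = 3206.1 m.

z ≈ 3206 m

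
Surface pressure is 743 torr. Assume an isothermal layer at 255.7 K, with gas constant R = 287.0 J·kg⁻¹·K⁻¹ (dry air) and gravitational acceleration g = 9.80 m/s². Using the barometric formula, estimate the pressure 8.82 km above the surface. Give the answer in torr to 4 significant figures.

P ≈ 228.8 torr

Scale height: H = RT/g = 287.0 × 255.7 / 9.80 = 7488.4 m.
Barometric formula: P = P₀ exp(−z/H).
z/H = 8820.0/7488.4 = 1.1778; exp(−1.1778) = 0.30796.
P = 743 × 0.30796 = 228.81 torr.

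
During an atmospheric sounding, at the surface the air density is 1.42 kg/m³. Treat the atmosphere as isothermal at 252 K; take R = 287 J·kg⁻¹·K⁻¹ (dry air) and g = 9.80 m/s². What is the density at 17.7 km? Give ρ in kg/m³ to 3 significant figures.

Scale height: H = RT/g = 287 × 252 / 9.80 = 7380.0 m.
In an isothermal atmosphere, density decays like pressure: ρ = ρ₀ exp(−z/H).
z/H = 17700/7380.0 = 2.3984; exp(−2.3984) = 0.090863.
ρ = 1.42 × 0.090863 = 0.12903 kg/m³.

ρ ≈ 0.129 kg/m³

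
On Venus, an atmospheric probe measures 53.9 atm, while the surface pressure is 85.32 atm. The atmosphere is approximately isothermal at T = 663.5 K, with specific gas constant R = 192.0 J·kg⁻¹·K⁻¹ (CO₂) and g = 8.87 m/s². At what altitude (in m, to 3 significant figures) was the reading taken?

Scale height: H = RT/g = 192.0 × 663.5 / 8.87 = 14362 m.
Invert the barometric formula: z = H ln(P₀/P).
P₀/P = 85.32/53.9 = 1.5829; ln(1.5829) = 0.45926.
z = 14362 × 0.45926 = 6595.9 m.

z ≈ 6600 m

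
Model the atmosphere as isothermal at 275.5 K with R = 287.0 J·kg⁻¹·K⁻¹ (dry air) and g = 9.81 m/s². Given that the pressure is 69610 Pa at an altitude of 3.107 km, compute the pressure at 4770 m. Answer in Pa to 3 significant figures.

P ≈ 56600 Pa

Scale height: H = RT/g = 287.0 × 275.5 / 9.81 = 8060.0 m.
Between two levels, P₂ = P₁ exp(−Δz/H) with Δz = z₂ − z₁.
Δz = 4770.0 − 3107.0 = 1663.0 m; Δz/H = 1663.0/8060.0 = 0.20633.
P₂ = 69610 × exp(−0.20633) = 69610 × 0.81356 = 56632 Pa.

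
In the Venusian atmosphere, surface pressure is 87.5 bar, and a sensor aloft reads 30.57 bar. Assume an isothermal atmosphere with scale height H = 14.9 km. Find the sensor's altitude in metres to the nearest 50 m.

z ≈ 15650 m

Invert the barometric formula: z = H ln(P₀/P).
P₀/P = 87.5/30.57 = 2.8623; ln(2.8623) = 1.0516.
z = 14900 × 1.0516 = 15669 m.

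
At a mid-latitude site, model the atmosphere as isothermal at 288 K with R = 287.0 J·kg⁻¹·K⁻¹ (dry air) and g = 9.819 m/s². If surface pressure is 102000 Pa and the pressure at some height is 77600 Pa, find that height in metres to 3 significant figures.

Scale height: H = RT/g = 287.0 × 288 / 9.819 = 8418.0 m.
Invert the barometric formula: z = H ln(P₀/P).
P₀/P = 102000/77600 = 1.3144; ln(1.3144) = 0.27338.
z = 8418.0 × 0.27338 = 2301.3 m.

z ≈ 2300 m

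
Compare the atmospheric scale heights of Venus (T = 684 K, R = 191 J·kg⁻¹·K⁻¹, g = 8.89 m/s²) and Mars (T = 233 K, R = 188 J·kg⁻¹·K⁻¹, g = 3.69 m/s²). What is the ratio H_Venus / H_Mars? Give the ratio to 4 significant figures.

H = RT/g for each body.
H_Venus = 191 × 684 / 8.89 = 14696 m.
H_Mars = 188 × 233 / 3.69 = 11871 m.
H_Venus/H_Mars = 14696/11871 = 1.2380.

H_Venus/H_Mars ≈ 1.238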